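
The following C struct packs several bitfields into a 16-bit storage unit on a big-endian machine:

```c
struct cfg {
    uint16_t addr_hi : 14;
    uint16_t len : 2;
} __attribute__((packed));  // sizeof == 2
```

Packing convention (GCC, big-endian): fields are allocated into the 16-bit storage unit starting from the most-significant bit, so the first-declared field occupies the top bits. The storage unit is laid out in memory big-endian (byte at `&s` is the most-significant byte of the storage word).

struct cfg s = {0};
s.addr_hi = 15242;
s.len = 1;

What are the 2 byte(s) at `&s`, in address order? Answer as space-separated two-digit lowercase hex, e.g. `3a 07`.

[2+:14] addr_hi=15242 & 0x3fff = 0x3b8a; word=0xee28
[0+:2] len=1 & 0x3 = 0x1; word=0xee29
word = 0xee29 → big-endian bytes:
  [0]=0xee  [1]=0x29

ee 29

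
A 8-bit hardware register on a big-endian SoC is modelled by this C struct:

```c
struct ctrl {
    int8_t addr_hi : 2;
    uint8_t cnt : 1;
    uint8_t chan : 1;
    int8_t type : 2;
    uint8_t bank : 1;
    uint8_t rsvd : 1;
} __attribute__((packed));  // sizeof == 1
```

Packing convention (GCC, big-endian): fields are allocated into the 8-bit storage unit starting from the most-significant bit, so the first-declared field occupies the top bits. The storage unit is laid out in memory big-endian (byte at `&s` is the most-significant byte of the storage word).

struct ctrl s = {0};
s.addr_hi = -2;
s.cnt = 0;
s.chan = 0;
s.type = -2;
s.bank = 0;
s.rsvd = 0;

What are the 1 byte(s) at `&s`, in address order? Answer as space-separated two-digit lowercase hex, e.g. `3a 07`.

[6+:2] addr_hi=-2 & 0x3 = 0x2; word=0x80
[5+:1] cnt=0 & 0x1 = 0x0; word=0x80
[4+:1] chan=0 & 0x1 = 0x0; word=0x80
[2+:2] type=-2 & 0x3 = 0x2; word=0x88
[1+:1] bank=0 & 0x1 = 0x0; word=0x88
[0+:1] rsvd=0 & 0x1 = 0x0; word=0x88
word = 0x88 → big-endian bytes:
  [0]=0x88

88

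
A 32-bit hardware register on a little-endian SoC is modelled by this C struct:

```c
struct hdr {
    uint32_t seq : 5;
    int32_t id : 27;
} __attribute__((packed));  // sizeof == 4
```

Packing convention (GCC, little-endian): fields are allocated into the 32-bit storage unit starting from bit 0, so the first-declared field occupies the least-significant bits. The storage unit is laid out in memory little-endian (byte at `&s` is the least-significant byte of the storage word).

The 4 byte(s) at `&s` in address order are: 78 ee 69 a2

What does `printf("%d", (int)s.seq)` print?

24

[0]=0x78 [1]=0xee [2]=0x69 [3]=0xa2 (little-endian) → word 0xa269ee78
seq [0+:5] = (word>>0) & 0x1f = 24  ←
id [5+:27] = (word>>5) & 0x7ffffff = 85151603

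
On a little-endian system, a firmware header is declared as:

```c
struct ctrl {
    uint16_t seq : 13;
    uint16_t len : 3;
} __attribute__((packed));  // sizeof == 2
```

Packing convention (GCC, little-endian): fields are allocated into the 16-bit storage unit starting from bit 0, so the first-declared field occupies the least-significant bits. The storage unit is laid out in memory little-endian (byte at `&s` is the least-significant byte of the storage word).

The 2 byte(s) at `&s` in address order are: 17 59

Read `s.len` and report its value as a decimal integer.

[0]=0x17 [1]=0x59 (little-endian) → word 0x5917
seq:13 @ bit 0 → (0x5917>>0)&0x1fff = 0x1917
len:3 @ bit 13 → (0x5917>>13)&0x7 = 0x2  ←

2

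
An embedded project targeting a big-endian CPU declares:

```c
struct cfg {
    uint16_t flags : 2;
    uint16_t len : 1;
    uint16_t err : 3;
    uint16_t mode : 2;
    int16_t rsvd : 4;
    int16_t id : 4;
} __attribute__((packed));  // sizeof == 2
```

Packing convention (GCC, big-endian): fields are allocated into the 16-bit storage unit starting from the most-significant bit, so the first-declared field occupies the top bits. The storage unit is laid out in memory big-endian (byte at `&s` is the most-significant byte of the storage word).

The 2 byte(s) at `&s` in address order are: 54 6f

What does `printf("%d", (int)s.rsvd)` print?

[0]=0x54 [1]=0x6f (big-endian) → word 0x546f
flags:2 @ bit 14 → (0x546f>>14)&0x3 = 0x1
len:1 @ bit 13 → (0x546f>>13)&0x1 = 0x0
err:3 @ bit 10 → (0x546f>>10)&0x7 = 0x5
mode:2 @ bit 8 → (0x546f>>8)&0x3 = 0x0
rsvd:4 @ bit 4 → (0x546f>>4)&0xf = 0x6  ←
id:4 @ bit 0 → (0x546f>>0)&0xf = 0xf
rsvd signed 4b, MSB=0: value = 6

6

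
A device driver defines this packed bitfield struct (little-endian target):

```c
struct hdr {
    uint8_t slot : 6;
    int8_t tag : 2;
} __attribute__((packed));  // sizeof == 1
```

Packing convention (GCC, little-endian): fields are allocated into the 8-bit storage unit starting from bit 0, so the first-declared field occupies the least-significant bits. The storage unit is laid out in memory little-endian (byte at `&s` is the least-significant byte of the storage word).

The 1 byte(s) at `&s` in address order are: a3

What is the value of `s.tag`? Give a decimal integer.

[0]=0xa3 (little-endian) → word 0xa3
slot [0+:6] = (word>>0) & 0x3f = 35
tag [6+:2] = (word>>6) & 0x3 = 2  ←
tag signed 2b, MSB=1: 2 - 4 = -2

-2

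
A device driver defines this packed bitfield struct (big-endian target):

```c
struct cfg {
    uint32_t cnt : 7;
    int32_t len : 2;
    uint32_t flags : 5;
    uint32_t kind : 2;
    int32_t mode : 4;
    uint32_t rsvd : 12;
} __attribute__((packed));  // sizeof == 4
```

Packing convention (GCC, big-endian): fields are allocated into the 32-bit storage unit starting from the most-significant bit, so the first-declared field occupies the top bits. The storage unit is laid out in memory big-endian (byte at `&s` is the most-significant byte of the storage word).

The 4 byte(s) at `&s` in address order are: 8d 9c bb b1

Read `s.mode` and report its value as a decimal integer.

-5

[0]=0x8d [1]=0x9c [2]=0xbb [3]=0xb1 (big-endian) → word 0x8d9cbbb1
cnt [25+:7] = (word>>25) & 0x7f = 70
len [23+:2] = (word>>23) & 0x3 = 3
flags [18+:5] = (word>>18) & 0x1f = 7
kind [16+:2] = (word>>16) & 0x3 = 0
mode [12+:4] = (word>>12) & 0xf = 11  ←
rsvd [0+:12] = (word>>0) & 0xfff = 2993
mode signed 4b, MSB=1: 11 - 16 = -5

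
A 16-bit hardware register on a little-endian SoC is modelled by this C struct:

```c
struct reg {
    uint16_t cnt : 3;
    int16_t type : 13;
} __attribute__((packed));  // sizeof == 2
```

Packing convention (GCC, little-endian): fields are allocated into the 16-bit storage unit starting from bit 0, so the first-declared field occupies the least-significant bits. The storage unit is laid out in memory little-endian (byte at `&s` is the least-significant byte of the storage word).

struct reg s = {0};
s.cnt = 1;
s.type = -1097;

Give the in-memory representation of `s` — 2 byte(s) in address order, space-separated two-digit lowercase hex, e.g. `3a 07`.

b9 dd

cnt (3b) val=1 bits=0x1 at bit 0: 0x0001
type (13b) val=-1097 bits=0x1bb7 at bit 3: 0xddb9
word = 0xddb9 → little-endian bytes:
  [0]=0xb9  [1]=0xdd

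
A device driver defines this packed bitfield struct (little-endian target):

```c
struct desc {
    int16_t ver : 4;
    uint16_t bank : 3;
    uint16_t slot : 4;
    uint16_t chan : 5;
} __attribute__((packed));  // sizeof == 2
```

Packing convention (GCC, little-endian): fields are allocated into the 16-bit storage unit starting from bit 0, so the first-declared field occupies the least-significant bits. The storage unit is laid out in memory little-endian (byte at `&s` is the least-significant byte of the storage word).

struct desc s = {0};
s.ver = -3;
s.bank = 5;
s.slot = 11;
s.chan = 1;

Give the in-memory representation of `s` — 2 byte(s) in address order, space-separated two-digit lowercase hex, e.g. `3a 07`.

dd 0d

ver:4 = -3 → 0xd << 0 → word 0x000d
bank:3 = 5 → 0x5 << 4 → word 0x005d
slot:4 = 11 → 0xb << 7 → word 0x05dd
chan:5 = 1 → 0x1 << 11 → word 0x0ddd
word = 0x0ddd → little-endian bytes:
  [0]=0xdd  [1]=0x0d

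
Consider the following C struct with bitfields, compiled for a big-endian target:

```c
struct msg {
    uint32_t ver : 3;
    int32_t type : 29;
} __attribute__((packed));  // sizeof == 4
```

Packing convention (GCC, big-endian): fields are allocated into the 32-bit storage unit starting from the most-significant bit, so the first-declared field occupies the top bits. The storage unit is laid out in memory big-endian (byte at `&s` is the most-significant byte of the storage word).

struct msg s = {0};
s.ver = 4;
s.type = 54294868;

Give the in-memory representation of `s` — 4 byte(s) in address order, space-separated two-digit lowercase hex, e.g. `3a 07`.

ver:3 = 4 → 0x4 << 29 → word 0x80000000
type:29 = 54294868 → 0x33c7954 << 0 → word 0x833c7954
word = 0x833c7954 → big-endian bytes:
  [0]=0x83  [1]=0x3c  [2]=0x79  [3]=0x54

83 3c 79 54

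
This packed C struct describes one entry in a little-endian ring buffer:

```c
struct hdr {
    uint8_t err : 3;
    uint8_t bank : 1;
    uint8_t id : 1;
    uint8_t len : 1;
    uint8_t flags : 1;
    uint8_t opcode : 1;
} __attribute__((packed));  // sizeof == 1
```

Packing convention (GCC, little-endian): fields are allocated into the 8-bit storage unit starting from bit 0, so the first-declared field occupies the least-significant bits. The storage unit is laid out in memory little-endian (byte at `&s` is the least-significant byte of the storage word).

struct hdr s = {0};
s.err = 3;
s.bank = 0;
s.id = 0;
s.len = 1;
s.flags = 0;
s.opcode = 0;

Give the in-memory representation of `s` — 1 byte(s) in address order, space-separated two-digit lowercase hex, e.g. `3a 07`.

err (3b) val=3 bits=0x3 at bit 0: 0x03
bank (1b) val=0 bits=0x0 at bit 3: 0x03
id (1b) val=0 bits=0x0 at bit 4: 0x03
len (1b) val=1 bits=0x1 at bit 5: 0x23
flags (1b) val=0 bits=0x0 at bit 6: 0x23
opcode (1b) val=0 bits=0x0 at bit 7: 0x23
word = 0x23 → little-endian bytes:
  [0]=0x23

23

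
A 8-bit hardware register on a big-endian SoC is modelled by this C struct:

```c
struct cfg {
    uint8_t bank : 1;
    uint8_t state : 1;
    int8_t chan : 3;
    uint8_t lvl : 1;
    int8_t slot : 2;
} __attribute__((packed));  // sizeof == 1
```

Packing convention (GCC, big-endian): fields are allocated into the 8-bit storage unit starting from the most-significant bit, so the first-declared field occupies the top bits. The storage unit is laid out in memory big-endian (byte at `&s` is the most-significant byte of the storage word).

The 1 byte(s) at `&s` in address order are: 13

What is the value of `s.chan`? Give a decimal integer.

[0]=0x13 (big-endian) → word 0x13
bank:1 @ bit 7 → (0x13>>7)&0x1 = 0x0
state:1 @ bit 6 → (0x13>>6)&0x1 = 0x0
chan:3 @ bit 3 → (0x13>>3)&0x7 = 0x2  ←
lvl:1 @ bit 2 → (0x13>>2)&0x1 = 0x0
slot:2 @ bit 0 → (0x13>>0)&0x3 = 0x3
chan signed 3b, MSB=0: value = 2

2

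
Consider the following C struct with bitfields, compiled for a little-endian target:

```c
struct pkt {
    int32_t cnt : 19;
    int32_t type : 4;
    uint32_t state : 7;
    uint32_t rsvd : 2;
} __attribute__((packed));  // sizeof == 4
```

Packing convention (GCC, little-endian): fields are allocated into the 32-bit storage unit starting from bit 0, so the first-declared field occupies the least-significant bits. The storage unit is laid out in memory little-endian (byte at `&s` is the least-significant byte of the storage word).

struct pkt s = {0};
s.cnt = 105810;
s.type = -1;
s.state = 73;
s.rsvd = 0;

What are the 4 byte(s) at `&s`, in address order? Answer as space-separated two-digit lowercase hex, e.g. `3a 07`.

[0+:19] cnt=105810 & 0x7ffff = 0x19d52; word=0x00019d52
[19+:4] type=-1 & 0xf = 0xf; word=0x00799d52
[23+:7] state=73 & 0x7f = 0x49; word=0x24f99d52
[30+:2] rsvd=0 & 0x3 = 0x0; word=0x24f99d52
word = 0x24f99d52 → little-endian bytes:
  [0]=0x52  [1]=0x9d  [2]=0xf9  [3]=0x24

52 9d f9 24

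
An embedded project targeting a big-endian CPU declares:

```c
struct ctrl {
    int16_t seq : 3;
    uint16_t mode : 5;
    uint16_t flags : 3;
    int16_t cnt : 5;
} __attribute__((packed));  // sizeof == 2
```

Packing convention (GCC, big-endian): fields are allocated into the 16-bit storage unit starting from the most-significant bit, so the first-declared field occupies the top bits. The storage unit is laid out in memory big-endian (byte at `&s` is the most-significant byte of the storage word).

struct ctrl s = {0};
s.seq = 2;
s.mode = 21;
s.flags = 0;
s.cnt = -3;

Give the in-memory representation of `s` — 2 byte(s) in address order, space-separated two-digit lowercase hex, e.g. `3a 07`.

seq (3b) val=2 bits=0x2 at bit 13: 0x4000
mode (5b) val=21 bits=0x15 at bit 8: 0x5500
flags (3b) val=0 bits=0x0 at bit 5: 0x5500
cnt (5b) val=-3 bits=0x1d at bit 0: 0x551d
word = 0x551d → big-endian bytes:
  [0]=0x55  [1]=0x1d

55 1d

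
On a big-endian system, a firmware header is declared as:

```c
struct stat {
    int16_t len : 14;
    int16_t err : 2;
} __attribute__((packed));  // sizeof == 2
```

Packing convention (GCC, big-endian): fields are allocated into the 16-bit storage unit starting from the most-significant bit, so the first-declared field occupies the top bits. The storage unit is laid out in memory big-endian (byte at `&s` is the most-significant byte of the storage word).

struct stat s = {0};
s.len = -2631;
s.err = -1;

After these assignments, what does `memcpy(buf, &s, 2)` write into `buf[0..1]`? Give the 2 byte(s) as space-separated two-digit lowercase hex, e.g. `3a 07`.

d6 e7

len (14b) val=-2631 bits=0x35b9 at bit 2: 0xd6e4
err (2b) val=-1 bits=0x3 at bit 0: 0xd6e7
word = 0xd6e7 → big-endian bytes:
  [0]=0xd6  [1]=0xe7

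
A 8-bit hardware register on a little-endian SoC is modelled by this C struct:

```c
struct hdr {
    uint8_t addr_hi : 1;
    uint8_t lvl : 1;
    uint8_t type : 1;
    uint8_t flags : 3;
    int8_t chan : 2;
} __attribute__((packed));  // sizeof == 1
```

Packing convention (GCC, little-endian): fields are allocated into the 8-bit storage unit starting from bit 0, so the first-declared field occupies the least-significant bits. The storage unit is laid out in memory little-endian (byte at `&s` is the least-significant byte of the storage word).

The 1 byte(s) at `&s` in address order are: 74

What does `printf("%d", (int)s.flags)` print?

6

[0]=0x74 (little-endian) → word 0x74
addr_hi [0+:1] = (word>>0) & 0x1 = 0
lvl [1+:1] = (word>>1) & 0x1 = 0
type [2+:1] = (word>>2) & 0x1 = 1
flags [3+:3] = (word>>3) & 0x7 = 6  ←
chan [6+:2] = (word>>6) & 0x3 = 1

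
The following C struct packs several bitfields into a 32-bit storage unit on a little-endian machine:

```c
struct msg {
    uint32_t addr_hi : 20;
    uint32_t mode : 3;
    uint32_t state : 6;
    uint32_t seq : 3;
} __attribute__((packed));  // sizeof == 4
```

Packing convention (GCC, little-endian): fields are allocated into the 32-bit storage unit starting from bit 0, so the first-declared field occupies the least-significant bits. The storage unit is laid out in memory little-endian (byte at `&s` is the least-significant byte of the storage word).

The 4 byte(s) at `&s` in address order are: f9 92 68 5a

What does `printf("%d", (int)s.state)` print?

[0]=0xf9 [1]=0x92 [2]=0x68 [3]=0x5a (little-endian) → word 0x5a6892f9
addr_hi:20 @ bit 0 → (0x5a6892f9>>0)&0xfffff = 0x892f9
mode:3 @ bit 20 → (0x5a6892f9>>20)&0x7 = 0x6
state:6 @ bit 23 → (0x5a6892f9>>23)&0x3f = 0x34  ←
seq:3 @ bit 29 → (0x5a6892f9>>29)&0x7 = 0x2

52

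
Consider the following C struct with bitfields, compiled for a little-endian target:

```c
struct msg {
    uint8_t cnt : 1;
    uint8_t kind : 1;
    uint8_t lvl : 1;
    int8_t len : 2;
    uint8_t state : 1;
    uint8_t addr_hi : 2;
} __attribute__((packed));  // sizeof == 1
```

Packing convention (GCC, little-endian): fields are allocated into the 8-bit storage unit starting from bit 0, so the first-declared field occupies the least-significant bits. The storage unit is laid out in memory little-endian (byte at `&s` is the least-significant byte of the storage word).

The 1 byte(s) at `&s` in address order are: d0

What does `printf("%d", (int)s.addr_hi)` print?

[0]=0xd0 (little-endian) → word 0xd0
cnt [0+:1] = (word>>0) & 0x1 = 0
kind [1+:1] = (word>>1) & 0x1 = 0
lvl [2+:1] = (word>>2) & 0x1 = 0
len [3+:2] = (word>>3) & 0x3 = 2
state [5+:1] = (word>>5) & 0x1 = 0
addr_hi [6+:2] = (word>>6) & 0x3 = 3  ←

3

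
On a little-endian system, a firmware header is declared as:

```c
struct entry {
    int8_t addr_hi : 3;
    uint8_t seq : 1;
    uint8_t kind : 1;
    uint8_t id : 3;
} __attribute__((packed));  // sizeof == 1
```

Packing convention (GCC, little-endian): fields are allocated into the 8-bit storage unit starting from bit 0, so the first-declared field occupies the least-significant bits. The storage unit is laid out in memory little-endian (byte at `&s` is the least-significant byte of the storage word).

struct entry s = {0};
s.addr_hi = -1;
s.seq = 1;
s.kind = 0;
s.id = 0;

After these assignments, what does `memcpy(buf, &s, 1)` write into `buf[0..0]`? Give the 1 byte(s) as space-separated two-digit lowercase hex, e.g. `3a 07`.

[0+:3] addr_hi=-1 & 0x7 = 0x7; word=0x07
[3+:1] seq=1 & 0x1 = 0x1; word=0x0f
[4+:1] kind=0 & 0x1 = 0x0; word=0x0f
[5+:3] id=0 & 0x7 = 0x0; word=0x0f
word = 0x0f → little-endian bytes:
  [0]=0x0f

0f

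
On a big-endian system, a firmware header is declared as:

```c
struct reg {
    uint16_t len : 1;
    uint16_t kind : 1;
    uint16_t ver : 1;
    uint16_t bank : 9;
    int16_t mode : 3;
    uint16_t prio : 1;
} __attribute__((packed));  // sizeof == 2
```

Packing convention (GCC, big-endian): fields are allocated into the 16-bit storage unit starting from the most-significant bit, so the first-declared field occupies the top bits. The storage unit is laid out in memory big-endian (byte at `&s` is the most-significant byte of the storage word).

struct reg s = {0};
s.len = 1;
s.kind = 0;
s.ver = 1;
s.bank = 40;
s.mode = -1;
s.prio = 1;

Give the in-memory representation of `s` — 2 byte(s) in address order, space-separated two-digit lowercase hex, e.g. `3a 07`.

a2 8f

len:1 = 1 → 0x1 << 15 → word 0x8000
kind:1 = 0 → 0x0 << 14 → word 0x8000
ver:1 = 1 → 0x1 << 13 → word 0xa000
bank:9 = 40 → 0x28 << 4 → word 0xa280
mode:3 = -1 → 0x7 << 1 → word 0xa28e
prio:1 = 1 → 0x1 << 0 → word 0xa28f
word = 0xa28f → big-endian bytes:
  [0]=0xa2  [1]=0x8f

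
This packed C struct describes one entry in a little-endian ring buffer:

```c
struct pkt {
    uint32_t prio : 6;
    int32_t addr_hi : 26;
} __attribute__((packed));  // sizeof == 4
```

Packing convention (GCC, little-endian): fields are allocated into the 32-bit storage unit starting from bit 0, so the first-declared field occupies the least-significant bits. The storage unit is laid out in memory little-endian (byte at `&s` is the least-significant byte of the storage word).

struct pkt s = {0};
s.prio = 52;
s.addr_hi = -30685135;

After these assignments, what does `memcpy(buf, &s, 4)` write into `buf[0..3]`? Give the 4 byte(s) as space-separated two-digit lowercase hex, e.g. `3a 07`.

prio:6 = 52 → 0x34 << 0 → word 0x00000034
addr_hi:26 = -30685135 → 0x22bc831 << 6 → word 0x8af20c74
word = 0x8af20c74 → little-endian bytes:
  [0]=0x74  [1]=0x0c  [2]=0xf2  [3]=0x8a

74 0c f2 8a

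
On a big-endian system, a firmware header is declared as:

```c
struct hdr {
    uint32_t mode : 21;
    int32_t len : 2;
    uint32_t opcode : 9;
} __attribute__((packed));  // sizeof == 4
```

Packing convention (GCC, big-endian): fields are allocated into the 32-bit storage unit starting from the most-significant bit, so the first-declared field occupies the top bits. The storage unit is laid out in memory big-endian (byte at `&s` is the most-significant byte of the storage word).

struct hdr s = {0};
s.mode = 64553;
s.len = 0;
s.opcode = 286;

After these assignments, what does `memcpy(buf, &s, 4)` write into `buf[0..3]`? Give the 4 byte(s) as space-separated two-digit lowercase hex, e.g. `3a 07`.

mode (21b) val=64553 bits=0xfc29 at bit 11: 0x07e14800
len (2b) val=0 bits=0x0 at bit 9: 0x07e14800
opcode (9b) val=286 bits=0x11e at bit 0: 0x07e1491e
word = 0x07e1491e → big-endian bytes:
  [0]=0x07  [1]=0xe1  [2]=0x49  [3]=0x1e

07 e1 49 1e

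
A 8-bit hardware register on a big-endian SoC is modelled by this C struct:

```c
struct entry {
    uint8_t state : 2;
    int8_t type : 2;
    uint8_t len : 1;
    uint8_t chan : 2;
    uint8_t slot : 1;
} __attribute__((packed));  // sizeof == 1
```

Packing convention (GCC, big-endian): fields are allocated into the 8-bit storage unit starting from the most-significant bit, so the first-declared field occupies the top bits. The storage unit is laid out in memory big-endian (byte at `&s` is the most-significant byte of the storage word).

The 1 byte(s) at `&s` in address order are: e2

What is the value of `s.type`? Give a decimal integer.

[0]=0xe2 (big-endian) → word 0xe2
state:2 @ bit 6 → (0xe2>>6)&0x3 = 0x3
type:2 @ bit 4 → (0xe2>>4)&0x3 = 0x2  ←
len:1 @ bit 3 → (0xe2>>3)&0x1 = 0x0
chan:2 @ bit 1 → (0xe2>>1)&0x3 = 0x1
slot:1 @ bit 0 → (0xe2>>0)&0x1 = 0x0
type signed 2b, MSB=1: 2 - 4 = -2

-2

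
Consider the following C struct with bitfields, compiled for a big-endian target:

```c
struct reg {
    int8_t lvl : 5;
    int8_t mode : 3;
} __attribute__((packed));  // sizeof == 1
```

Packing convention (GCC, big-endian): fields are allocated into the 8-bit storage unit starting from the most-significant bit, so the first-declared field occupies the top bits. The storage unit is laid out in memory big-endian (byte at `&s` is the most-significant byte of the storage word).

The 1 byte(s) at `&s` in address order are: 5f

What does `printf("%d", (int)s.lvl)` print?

11

[0]=0x5f (big-endian) → word 0x5f
lvl:5 @ bit 3 → (0x5f>>3)&0x1f = 0xb  ←
mode:3 @ bit 0 → (0x5f>>0)&0x7 = 0x7
lvl signed 5b, MSB=0: value = 11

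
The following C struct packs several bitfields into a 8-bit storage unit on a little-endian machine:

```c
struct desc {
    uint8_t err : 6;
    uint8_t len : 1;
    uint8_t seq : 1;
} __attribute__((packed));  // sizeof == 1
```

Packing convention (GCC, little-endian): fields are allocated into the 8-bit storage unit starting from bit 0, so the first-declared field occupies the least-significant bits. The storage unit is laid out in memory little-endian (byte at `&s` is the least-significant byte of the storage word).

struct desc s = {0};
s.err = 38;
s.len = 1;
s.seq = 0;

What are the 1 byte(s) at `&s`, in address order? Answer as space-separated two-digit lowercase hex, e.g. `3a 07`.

66

[0+:6] err=38 & 0x3f = 0x26; word=0x26
[6+:1] len=1 & 0x1 = 0x1; word=0x66
[7+:1] seq=0 & 0x1 = 0x0; word=0x66
word = 0x66 → little-endian bytes:
  [0]=0x66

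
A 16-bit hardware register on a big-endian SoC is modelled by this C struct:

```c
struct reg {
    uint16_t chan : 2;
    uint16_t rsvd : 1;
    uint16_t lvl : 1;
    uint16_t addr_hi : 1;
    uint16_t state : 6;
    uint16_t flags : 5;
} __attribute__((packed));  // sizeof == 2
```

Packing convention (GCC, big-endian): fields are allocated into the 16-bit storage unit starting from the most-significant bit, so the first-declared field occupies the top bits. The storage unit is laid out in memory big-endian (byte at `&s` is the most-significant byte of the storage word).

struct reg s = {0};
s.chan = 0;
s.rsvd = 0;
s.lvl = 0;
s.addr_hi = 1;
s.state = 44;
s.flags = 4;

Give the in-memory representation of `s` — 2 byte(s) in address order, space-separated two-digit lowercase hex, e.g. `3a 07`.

0d 84

chan:2 = 0 → 0x0 << 14 → word 0x0000
rsvd:1 = 0 → 0x0 << 13 → word 0x0000
lvl:1 = 0 → 0x0 << 12 → word 0x0000
addr_hi:1 = 1 → 0x1 << 11 → word 0x0800
state:6 = 44 → 0x2c << 5 → word 0x0d80
flags:5 = 4 → 0x4 << 0 → word 0x0d84
word = 0x0d84 → big-endian bytes:
  [0]=0x0d  [1]=0x84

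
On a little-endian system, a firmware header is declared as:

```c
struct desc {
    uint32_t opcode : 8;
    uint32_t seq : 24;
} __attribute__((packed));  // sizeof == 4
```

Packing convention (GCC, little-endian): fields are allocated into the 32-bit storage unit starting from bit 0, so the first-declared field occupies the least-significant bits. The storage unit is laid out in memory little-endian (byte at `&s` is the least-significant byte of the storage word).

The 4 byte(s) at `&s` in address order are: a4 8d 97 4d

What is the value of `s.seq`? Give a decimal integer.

[0]=0xa4 [1]=0x8d [2]=0x97 [3]=0x4d (little-endian) → word 0x4d978da4
opcode:8 @ bit 0 → (0x4d978da4>>0)&0xff = 0xa4
seq:24 @ bit 8 → (0x4d978da4>>8)&0xffffff = 0x4d978d  ←

5085069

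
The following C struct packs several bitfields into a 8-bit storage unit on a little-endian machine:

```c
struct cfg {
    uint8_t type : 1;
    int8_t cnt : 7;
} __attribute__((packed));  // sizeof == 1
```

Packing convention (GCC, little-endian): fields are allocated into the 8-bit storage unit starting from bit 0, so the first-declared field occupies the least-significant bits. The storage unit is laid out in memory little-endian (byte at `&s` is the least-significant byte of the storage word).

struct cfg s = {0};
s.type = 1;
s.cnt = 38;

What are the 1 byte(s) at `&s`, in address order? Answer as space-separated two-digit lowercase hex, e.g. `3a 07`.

4d

type (1b) val=1 bits=0x1 at bit 0: 0x01
cnt (7b) val=38 bits=0x26 at bit 1: 0x4d
word = 0x4d → little-endian bytes:
  [0]=0x4d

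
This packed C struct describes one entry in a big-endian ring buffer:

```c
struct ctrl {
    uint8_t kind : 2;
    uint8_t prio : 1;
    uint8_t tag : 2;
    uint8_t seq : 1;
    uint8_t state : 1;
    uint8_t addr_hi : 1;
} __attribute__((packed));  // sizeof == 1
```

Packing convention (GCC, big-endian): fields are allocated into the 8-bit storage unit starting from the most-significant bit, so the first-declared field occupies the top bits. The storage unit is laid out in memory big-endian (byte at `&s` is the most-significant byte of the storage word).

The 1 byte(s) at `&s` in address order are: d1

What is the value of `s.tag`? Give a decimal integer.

[0]=0xd1 (big-endian) → word 0xd1
kind:2 @ bit 6 → (0xd1>>6)&0x3 = 0x3
prio:1 @ bit 5 → (0xd1>>5)&0x1 = 0x0
tag:2 @ bit 3 → (0xd1>>3)&0x3 = 0x2  ←
seq:1 @ bit 2 → (0xd1>>2)&0x1 = 0x0
state:1 @ bit 1 → (0xd1>>1)&0x1 = 0x0
addr_hi:1 @ bit 0 → (0xd1>>0)&0x1 = 0x1

2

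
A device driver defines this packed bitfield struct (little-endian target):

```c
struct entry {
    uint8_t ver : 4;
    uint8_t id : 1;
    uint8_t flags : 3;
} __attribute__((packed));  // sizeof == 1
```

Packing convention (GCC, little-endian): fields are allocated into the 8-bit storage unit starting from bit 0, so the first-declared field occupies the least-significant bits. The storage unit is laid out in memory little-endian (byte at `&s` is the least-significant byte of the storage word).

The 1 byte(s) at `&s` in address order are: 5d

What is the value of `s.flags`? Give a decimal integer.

2

[0]=0x5d (little-endian) → word 0x5d
ver:4 @ bit 0 → (0x5d>>0)&0xf = 0xd
id:1 @ bit 4 → (0x5d>>4)&0x1 = 0x1
flags:3 @ bit 5 → (0x5d>>5)&0x7 = 0x2  ←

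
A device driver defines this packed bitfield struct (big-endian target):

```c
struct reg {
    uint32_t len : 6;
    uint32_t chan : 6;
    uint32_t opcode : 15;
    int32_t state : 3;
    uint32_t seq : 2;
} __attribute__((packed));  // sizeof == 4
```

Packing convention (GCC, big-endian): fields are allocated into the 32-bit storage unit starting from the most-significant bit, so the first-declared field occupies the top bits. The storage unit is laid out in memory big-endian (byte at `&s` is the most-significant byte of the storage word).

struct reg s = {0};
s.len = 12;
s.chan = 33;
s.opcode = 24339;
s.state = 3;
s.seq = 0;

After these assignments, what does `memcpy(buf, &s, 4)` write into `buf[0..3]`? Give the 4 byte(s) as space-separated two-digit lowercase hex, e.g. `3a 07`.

[26+:6] len=12 & 0x3f = 0xc; word=0x30000000
[20+:6] chan=33 & 0x3f = 0x21; word=0x32100000
[5+:15] opcode=24339 & 0x7fff = 0x5f13; word=0x321be260
[2+:3] state=3 & 0x7 = 0x3; word=0x321be26c
[0+:2] seq=0 & 0x3 = 0x0; word=0x321be26c
word = 0x321be26c → big-endian bytes:
  [0]=0x32  [1]=0x1b  [2]=0xe2  [3]=0x6c

32 1b e2 6c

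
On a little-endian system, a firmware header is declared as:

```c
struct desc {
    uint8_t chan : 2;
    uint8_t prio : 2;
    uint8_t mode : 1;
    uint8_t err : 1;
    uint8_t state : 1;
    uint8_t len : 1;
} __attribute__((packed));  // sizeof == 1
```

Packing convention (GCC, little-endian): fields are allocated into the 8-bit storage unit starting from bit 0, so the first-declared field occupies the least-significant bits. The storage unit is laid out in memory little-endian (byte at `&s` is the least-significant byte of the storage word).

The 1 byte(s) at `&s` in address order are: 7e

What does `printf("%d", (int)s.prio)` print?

3

[0]=0x7e (little-endian) → word 0x7e
chan:2 @ bit 0 → (0x7e>>0)&0x3 = 0x2
prio:2 @ bit 2 → (0x7e>>2)&0x3 = 0x3  ←
mode:1 @ bit 4 → (0x7e>>4)&0x1 = 0x1
err:1 @ bit 5 → (0x7e>>5)&0x1 = 0x1
state:1 @ bit 6 → (0x7e>>6)&0x1 = 0x1
len:1 @ bit 7 → (0x7e>>7)&0x1 = 0x0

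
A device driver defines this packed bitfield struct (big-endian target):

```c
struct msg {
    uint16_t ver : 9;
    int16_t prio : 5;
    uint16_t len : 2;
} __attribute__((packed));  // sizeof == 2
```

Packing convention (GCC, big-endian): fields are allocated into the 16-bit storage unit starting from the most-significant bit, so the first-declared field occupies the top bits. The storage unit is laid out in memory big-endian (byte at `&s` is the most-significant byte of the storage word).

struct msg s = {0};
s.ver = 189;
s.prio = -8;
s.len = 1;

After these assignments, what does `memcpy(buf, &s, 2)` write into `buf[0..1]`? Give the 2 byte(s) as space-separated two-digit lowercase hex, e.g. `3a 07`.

ver:9 = 189 → 0xbd << 7 → word 0x5e80
prio:5 = -8 → 0x18 << 2 → word 0x5ee0
len:2 = 1 → 0x1 << 0 → word 0x5ee1
word = 0x5ee1 → big-endian bytes:
  [0]=0x5e  [1]=0xe1

5e e1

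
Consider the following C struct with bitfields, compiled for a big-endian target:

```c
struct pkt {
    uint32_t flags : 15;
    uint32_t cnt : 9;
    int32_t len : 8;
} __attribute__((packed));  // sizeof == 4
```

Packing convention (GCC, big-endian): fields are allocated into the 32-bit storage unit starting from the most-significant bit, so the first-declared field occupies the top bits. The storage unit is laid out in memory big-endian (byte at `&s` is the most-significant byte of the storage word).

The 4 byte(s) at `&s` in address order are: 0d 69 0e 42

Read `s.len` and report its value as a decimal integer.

[0]=0x0d [1]=0x69 [2]=0x0e [3]=0x42 (big-endian) → word 0x0d690e42
flags [17+:15] = (word>>17) & 0x7fff = 1716
cnt [8+:9] = (word>>8) & 0x1ff = 270
len [0+:8] = (word>>0) & 0xff = 66  ←
len signed 8b, MSB=0: value = 66

66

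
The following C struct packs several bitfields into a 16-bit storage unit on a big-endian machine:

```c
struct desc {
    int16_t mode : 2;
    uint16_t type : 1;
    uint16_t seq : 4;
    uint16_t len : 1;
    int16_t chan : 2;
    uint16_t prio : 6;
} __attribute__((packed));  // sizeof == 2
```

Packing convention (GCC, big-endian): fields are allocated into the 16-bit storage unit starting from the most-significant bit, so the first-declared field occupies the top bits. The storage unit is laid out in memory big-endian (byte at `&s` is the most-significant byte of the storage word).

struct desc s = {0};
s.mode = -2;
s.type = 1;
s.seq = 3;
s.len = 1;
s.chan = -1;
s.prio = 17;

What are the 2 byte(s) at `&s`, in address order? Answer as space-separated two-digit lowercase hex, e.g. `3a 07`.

a7 d1

mode (2b) val=-2 bits=0x2 at bit 14: 0x8000
type (1b) val=1 bits=0x1 at bit 13: 0xa000
seq (4b) val=3 bits=0x3 at bit 9: 0xa600
len (1b) val=1 bits=0x1 at bit 8: 0xa700
chan (2b) val=-1 bits=0x3 at bit 6: 0xa7c0
prio (6b) val=17 bits=0x11 at bit 0: 0xa7d1
word = 0xa7d1 → big-endian bytes:
  [0]=0xa7  [1]=0xd1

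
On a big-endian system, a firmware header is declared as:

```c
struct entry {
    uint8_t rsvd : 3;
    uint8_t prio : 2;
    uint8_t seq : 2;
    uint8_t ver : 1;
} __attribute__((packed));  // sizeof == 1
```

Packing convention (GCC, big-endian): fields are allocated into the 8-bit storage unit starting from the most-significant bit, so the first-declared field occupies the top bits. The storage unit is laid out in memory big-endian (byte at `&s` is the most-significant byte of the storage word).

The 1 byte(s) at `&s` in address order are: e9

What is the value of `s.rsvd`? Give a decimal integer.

7

[0]=0xe9 (big-endian) → word 0xe9
rsvd [5+:3] = (word>>5) & 0x7 = 7  ←
prio [3+:2] = (word>>3) & 0x3 = 1
seq [1+:2] = (word>>1) & 0x3 = 0
ver [0+:1] = (word>>0) & 0x1 = 1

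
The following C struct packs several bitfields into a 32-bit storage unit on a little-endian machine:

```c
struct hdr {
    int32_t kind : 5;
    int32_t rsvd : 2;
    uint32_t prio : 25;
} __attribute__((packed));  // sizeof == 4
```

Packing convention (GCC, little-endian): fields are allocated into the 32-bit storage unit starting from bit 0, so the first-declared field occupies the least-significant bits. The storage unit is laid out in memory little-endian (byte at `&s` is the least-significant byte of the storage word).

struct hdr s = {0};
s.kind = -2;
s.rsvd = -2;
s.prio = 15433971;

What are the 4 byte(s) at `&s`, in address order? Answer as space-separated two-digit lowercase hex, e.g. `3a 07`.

kind (5b) val=-2 bits=0x1e at bit 0: 0x0000001e
rsvd (2b) val=-2 bits=0x2 at bit 5: 0x0000005e
prio (25b) val=15433971 bits=0xeb80f3 at bit 7: 0x75c079de
word = 0x75c079de → little-endian bytes:
  [0]=0xde  [1]=0x79  [2]=0xc0  [3]=0x75

de 79 c0 75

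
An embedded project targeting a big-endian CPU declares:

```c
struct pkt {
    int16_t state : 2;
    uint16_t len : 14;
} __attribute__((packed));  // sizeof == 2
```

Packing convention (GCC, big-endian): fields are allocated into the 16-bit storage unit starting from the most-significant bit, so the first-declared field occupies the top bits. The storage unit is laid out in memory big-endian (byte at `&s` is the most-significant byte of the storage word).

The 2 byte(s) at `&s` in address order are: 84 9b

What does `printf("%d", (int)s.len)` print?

1179

[0]=0x84 [1]=0x9b (big-endian) → word 0x849b
state [14+:2] = (word>>14) & 0x3 = 2
len [0+:14] = (word>>0) & 0x3fff = 1179  ←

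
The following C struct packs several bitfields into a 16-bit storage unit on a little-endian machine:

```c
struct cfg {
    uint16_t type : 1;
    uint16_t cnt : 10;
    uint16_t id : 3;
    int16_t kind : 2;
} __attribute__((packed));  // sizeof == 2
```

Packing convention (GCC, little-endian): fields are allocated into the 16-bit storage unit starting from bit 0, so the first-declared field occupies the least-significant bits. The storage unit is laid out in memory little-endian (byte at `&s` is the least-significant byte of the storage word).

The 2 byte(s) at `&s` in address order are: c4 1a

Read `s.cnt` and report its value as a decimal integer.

354

[0]=0xc4 [1]=0x1a (little-endian) → word 0x1ac4
type [0+:1] = (word>>0) & 0x1 = 0
cnt [1+:10] = (word>>1) & 0x3ff = 354  ←
id [11+:3] = (word>>11) & 0x7 = 3
kind [14+:2] = (word>>14) & 0x3 = 0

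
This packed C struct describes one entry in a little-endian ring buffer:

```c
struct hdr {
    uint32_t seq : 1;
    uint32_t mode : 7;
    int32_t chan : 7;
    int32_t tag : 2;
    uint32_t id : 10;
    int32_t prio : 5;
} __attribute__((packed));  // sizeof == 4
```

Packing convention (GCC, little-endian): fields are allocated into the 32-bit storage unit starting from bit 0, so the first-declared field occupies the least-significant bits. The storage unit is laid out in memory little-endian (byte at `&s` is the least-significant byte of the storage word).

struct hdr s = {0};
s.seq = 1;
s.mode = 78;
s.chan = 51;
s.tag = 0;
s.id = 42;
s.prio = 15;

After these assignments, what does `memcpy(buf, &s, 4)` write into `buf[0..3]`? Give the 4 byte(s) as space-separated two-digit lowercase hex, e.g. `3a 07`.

9d 33 54 78

[0+:1] seq=1 & 0x1 = 0x1; word=0x00000001
[1+:7] mode=78 & 0x7f = 0x4e; word=0x0000009d
[8+:7] chan=51 & 0x7f = 0x33; word=0x0000339d
[15+:2] tag=0 & 0x3 = 0x0; word=0x0000339d
[17+:10] id=42 & 0x3ff = 0x2a; word=0x0054339d
[27+:5] prio=15 & 0x1f = 0xf; word=0x7854339d
word = 0x7854339d → little-endian bytes:
  [0]=0x9d  [1]=0x33  [2]=0x54  [3]=0x78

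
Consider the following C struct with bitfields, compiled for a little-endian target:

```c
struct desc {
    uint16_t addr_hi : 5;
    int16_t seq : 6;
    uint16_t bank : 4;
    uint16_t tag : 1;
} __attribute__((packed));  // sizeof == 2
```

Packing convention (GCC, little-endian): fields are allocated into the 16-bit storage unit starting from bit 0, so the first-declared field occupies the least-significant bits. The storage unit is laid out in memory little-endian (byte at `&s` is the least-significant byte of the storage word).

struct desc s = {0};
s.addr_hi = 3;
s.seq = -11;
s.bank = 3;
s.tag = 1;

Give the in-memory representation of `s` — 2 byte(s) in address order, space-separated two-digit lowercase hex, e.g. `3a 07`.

[0+:5] addr_hi=3 & 0x1f = 0x3; word=0x0003
[5+:6] seq=-11 & 0x3f = 0x35; word=0x06a3
[11+:4] bank=3 & 0xf = 0x3; word=0x1ea3
[15+:1] tag=1 & 0x1 = 0x1; word=0x9ea3
word = 0x9ea3 → little-endian bytes:
  [0]=0xa3  [1]=0x9e

a3 9e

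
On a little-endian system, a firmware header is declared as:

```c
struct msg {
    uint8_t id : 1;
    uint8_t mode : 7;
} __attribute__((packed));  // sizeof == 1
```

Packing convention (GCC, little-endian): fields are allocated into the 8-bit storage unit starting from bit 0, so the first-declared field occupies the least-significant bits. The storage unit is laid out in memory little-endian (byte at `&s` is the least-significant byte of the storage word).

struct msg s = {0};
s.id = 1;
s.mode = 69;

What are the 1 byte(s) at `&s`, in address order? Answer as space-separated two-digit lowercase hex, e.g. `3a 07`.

8b

id:1 = 1 → 0x1 << 0 → word 0x01
mode:7 = 69 → 0x45 << 1 → word 0x8b
word = 0x8b → little-endian bytes:
  [0]=0x8b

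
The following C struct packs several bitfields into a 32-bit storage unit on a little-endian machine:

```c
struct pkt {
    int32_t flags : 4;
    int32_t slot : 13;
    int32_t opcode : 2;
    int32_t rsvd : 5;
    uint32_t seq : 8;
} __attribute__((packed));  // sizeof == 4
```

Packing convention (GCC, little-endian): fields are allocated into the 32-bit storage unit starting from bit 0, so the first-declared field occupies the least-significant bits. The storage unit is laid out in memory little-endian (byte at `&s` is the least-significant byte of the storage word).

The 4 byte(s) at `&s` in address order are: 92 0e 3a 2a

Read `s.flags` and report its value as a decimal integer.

2

[0]=0x92 [1]=0x0e [2]=0x3a [3]=0x2a (little-endian) → word 0x2a3a0e92
flags [0+:4] = (word>>0) & 0xf = 2  ←
slot [4+:13] = (word>>4) & 0x1fff = 233
opcode [17+:2] = (word>>17) & 0x3 = 1
rsvd [19+:5] = (word>>19) & 0x1f = 7
seq [24+:8] = (word>>24) & 0xff = 42
flags signed 4b, MSB=0: value = 2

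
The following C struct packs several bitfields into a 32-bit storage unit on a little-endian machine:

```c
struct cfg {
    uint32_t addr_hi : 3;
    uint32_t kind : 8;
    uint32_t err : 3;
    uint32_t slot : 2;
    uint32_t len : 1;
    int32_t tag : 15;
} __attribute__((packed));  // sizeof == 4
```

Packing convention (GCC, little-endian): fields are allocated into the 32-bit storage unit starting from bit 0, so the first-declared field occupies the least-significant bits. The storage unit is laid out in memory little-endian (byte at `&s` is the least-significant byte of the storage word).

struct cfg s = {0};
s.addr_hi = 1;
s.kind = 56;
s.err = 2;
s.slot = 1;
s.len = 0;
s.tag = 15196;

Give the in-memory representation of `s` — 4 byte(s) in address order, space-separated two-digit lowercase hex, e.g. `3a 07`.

c1 51 b8 76

addr_hi (3b) val=1 bits=0x1 at bit 0: 0x00000001
kind (8b) val=56 bits=0x38 at bit 3: 0x000001c1
err (3b) val=2 bits=0x2 at bit 11: 0x000011c1
slot (2b) val=1 bits=0x1 at bit 14: 0x000051c1
len (1b) val=0 bits=0x0 at bit 16: 0x000051c1
tag (15b) val=15196 bits=0x3b5c at bit 17: 0x76b851c1
word = 0x76b851c1 → little-endian bytes:
  [0]=0xc1  [1]=0x51  [2]=0xb8  [3]=0x76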